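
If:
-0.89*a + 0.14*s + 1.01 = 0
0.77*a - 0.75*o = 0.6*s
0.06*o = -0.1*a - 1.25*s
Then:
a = 1.11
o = 1.26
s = -0.15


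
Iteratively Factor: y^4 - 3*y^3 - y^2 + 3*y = (y - 1)*(y^3 - 2*y^2 - 3*y) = (y - 3)*(y - 1)*(y^2 + y) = (y - 3)*(y - 1)*(y + 1)*(y)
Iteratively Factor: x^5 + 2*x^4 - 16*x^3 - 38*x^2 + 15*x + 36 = (x + 3)*(x^4 - x^3 - 13*x^2 + x + 12) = (x + 3)^2*(x^3 - 4*x^2 - x + 4) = (x - 1)*(x + 3)^2*(x^2 - 3*x - 4) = (x - 1)*(x + 1)*(x + 3)^2*(x - 4)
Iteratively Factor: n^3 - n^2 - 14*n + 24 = (n - 3)*(n^2 + 2*n - 8) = (n - 3)*(n + 4)*(n - 2)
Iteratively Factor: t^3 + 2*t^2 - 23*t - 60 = (t + 3)*(t^2 - t - 20) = (t + 3)*(t + 4)*(t - 5)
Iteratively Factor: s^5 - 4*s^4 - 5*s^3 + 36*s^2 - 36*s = (s)*(s^4 - 4*s^3 - 5*s^2 + 36*s - 36) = s*(s + 3)*(s^3 - 7*s^2 + 16*s - 12) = s*(s - 2)*(s + 3)*(s^2 - 5*s + 6) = s*(s - 2)^2*(s + 3)*(s - 3)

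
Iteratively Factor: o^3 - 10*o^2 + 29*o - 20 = (o - 4)*(o^2 - 6*o + 5) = (o - 4)*(o - 1)*(o - 5)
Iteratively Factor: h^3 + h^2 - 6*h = (h)*(h^2 + h - 6) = h*(h - 2)*(h + 3)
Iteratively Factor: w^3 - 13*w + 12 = (w + 4)*(w^2 - 4*w + 3) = (w - 1)*(w + 4)*(w - 3)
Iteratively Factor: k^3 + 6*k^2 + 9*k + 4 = (k + 1)*(k^2 + 5*k + 4) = (k + 1)^2*(k + 4)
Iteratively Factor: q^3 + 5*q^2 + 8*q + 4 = (q + 2)*(q^2 + 3*q + 2) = (q + 2)^2*(q + 1)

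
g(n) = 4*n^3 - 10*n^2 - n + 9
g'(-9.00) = 1151.00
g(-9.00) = -3708.00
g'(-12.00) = 1967.00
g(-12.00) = -8331.00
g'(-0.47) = 11.05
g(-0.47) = 6.85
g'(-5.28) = 439.14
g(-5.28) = -853.30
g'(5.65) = 269.07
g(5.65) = 405.57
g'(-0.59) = 14.98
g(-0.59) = 5.29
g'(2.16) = 11.79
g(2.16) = 0.49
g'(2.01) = 7.28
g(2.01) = -0.93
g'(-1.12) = 36.45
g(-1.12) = -8.04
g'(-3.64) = 230.80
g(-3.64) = -312.77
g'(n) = 12*n^2 - 20*n - 1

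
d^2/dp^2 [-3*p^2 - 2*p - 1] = -6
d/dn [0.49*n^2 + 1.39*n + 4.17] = 0.98*n + 1.39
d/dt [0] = 0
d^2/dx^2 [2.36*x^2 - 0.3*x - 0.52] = 4.72000000000000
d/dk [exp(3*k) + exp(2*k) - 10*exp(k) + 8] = (3*exp(2*k) + 2*exp(k) - 10)*exp(k)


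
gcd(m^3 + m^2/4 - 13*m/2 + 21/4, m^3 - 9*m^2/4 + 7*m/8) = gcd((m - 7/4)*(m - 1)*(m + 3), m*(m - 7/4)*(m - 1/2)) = m - 7/4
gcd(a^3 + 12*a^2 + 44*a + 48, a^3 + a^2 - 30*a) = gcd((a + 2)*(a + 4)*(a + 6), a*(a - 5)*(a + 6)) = a + 6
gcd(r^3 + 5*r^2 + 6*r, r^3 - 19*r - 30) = r^2 + 5*r + 6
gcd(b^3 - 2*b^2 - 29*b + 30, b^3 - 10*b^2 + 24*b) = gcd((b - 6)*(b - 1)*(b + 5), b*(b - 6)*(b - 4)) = b - 6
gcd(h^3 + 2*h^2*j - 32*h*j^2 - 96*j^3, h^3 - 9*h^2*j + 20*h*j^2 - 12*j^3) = h - 6*j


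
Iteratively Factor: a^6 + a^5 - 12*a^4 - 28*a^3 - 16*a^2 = (a)*(a^5 + a^4 - 12*a^3 - 28*a^2 - 16*a) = a^2*(a^4 + a^3 - 12*a^2 - 28*a - 16) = a^2*(a + 2)*(a^3 - a^2 - 10*a - 8) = a^2*(a - 4)*(a + 2)*(a^2 + 3*a + 2) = a^2*(a - 4)*(a + 1)*(a + 2)*(a + 2)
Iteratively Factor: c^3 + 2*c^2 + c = (c)*(c^2 + 2*c + 1) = c*(c + 1)*(c + 1)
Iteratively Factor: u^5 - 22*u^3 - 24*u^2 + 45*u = (u + 3)*(u^4 - 3*u^3 - 13*u^2 + 15*u) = u*(u + 3)*(u^3 - 3*u^2 - 13*u + 15) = u*(u - 1)*(u + 3)*(u^2 - 2*u - 15) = u*(u - 5)*(u - 1)*(u + 3)*(u + 3)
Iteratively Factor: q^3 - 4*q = (q)*(q^2 - 4) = q*(q + 2)*(q - 2)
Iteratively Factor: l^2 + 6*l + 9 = (l + 3)*(l + 3)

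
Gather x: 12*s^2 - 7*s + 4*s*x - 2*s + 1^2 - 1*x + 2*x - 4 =12*s^2 - 9*s + x*(4*s + 1) - 3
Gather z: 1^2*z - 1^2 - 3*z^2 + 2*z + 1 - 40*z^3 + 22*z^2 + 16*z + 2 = -40*z^3 + 19*z^2 + 19*z + 2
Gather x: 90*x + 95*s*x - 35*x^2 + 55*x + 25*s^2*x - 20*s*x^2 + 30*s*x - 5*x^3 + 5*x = -5*x^3 + x^2*(-20*s - 35) + x*(25*s^2 + 125*s + 150)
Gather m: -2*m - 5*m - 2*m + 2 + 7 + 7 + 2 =18 - 9*m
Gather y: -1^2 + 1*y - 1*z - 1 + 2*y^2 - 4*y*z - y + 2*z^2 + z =2*y^2 - 4*y*z + 2*z^2 - 2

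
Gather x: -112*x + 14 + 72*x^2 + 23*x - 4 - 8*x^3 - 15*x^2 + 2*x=-8*x^3 + 57*x^2 - 87*x + 10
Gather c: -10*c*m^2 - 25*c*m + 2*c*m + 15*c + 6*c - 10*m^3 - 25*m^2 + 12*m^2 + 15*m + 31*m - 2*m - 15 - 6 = c*(-10*m^2 - 23*m + 21) - 10*m^3 - 13*m^2 + 44*m - 21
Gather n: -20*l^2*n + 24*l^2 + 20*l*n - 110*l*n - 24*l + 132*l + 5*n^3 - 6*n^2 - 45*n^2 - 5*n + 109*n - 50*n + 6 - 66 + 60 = 24*l^2 + 108*l + 5*n^3 - 51*n^2 + n*(-20*l^2 - 90*l + 54)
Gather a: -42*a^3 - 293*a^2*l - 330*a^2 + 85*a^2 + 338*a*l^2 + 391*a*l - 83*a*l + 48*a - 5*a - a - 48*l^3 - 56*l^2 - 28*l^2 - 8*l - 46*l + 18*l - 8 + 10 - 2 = -42*a^3 + a^2*(-293*l - 245) + a*(338*l^2 + 308*l + 42) - 48*l^3 - 84*l^2 - 36*l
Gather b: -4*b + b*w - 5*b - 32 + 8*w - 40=b*(w - 9) + 8*w - 72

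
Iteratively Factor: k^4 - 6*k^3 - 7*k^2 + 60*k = (k - 4)*(k^3 - 2*k^2 - 15*k) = (k - 4)*(k + 3)*(k^2 - 5*k) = (k - 5)*(k - 4)*(k + 3)*(k)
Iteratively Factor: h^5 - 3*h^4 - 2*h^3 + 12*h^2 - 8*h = (h - 2)*(h^4 - h^3 - 4*h^2 + 4*h) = h*(h - 2)*(h^3 - h^2 - 4*h + 4) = h*(h - 2)^2*(h^2 + h - 2) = h*(h - 2)^2*(h - 1)*(h + 2)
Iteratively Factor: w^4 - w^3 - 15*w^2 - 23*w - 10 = (w - 5)*(w^3 + 4*w^2 + 5*w + 2) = (w - 5)*(w + 2)*(w^2 + 2*w + 1) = (w - 5)*(w + 1)*(w + 2)*(w + 1)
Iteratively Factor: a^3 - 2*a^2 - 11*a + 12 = (a + 3)*(a^2 - 5*a + 4) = (a - 4)*(a + 3)*(a - 1)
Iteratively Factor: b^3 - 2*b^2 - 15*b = (b + 3)*(b^2 - 5*b) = (b - 5)*(b + 3)*(b)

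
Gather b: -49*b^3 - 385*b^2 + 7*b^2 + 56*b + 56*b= -49*b^3 - 378*b^2 + 112*b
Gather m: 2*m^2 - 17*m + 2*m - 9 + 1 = 2*m^2 - 15*m - 8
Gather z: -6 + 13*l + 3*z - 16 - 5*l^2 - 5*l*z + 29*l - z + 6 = -5*l^2 + 42*l + z*(2 - 5*l) - 16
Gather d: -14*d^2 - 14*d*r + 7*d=-14*d^2 + d*(7 - 14*r)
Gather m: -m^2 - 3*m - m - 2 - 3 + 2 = -m^2 - 4*m - 3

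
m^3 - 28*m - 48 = (m - 6)*(m + 2)*(m + 4)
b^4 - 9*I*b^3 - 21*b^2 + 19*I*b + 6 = (b - 6*I)*(b - I)^3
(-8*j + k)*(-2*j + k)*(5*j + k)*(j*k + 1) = 80*j^4*k - 34*j^3*k^2 + 80*j^3 - 5*j^2*k^3 - 34*j^2*k + j*k^4 - 5*j*k^2 + k^3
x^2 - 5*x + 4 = (x - 4)*(x - 1)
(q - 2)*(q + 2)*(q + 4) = q^3 + 4*q^2 - 4*q - 16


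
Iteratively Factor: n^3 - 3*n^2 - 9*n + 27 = (n - 3)*(n^2 - 9) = (n - 3)*(n + 3)*(n - 3)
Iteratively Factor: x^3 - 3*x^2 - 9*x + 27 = (x + 3)*(x^2 - 6*x + 9) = (x - 3)*(x + 3)*(x - 3)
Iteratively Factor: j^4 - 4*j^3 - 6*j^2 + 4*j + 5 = (j + 1)*(j^3 - 5*j^2 - j + 5) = (j - 1)*(j + 1)*(j^2 - 4*j - 5) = (j - 5)*(j - 1)*(j + 1)*(j + 1)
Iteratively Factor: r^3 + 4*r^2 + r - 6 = (r - 1)*(r^2 + 5*r + 6) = (r - 1)*(r + 3)*(r + 2)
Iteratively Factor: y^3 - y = (y + 1)*(y^2 - y) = y*(y + 1)*(y - 1)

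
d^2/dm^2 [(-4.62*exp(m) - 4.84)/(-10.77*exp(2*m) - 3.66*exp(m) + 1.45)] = (535.887198*exp(4*m) + 2063.51046*exp(3*m) + 1005.241644*exp(2*m) + 391.688484*exp(m) + 35.39943)*exp(m)/(1249.243533*exp(6*m) + 1273.602042*exp(5*m) - 71.7572789999999*exp(4*m) - 293.910444*exp(3*m) + 9.660915*exp(2*m) + 23.08545*exp(m) - 3.048625)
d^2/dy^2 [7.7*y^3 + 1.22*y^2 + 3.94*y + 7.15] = 46.2*y + 2.44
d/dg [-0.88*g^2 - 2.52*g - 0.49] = -1.76*g - 2.52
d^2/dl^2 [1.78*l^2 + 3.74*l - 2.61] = 3.56000000000000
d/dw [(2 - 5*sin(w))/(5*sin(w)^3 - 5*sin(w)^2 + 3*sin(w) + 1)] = (50*sin(w)^3 - 55*sin(w)^2 + 20*sin(w) - 11)*cos(w)/(5*sin(w)^3 - 5*sin(w)^2 + 3*sin(w) + 1)^2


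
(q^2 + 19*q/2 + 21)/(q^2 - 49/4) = 2*(q + 6)/(2*q - 7)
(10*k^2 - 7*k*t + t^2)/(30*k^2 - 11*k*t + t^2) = (-2*k + t)/(-6*k + t)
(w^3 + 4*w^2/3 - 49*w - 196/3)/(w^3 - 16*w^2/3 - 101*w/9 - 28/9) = 3*(w + 7)/(3*w + 1)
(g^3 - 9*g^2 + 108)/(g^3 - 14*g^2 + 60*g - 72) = (g + 3)/(g - 2)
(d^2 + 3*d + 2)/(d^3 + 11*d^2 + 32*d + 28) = (d + 1)/(d^2 + 9*d + 14)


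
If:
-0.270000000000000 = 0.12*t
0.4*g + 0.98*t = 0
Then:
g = 5.51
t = -2.25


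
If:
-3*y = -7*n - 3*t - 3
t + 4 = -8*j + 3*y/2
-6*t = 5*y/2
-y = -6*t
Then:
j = -1/2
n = -3/7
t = 0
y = 0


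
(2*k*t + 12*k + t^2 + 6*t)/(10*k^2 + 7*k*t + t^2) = (t + 6)/(5*k + t)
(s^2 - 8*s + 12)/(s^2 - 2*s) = (s - 6)/s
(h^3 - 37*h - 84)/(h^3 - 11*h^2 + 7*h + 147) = (h + 4)/(h - 7)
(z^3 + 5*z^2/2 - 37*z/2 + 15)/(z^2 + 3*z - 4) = (z^2 + 7*z/2 - 15)/(z + 4)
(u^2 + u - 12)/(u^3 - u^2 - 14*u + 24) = 1/(u - 2)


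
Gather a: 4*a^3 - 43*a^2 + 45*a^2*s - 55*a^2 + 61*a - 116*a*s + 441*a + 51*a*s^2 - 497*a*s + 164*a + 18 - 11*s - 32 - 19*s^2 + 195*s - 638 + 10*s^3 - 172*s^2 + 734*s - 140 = 4*a^3 + a^2*(45*s - 98) + a*(51*s^2 - 613*s + 666) + 10*s^3 - 191*s^2 + 918*s - 792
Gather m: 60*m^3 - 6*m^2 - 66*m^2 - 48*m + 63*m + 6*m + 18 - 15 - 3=60*m^3 - 72*m^2 + 21*m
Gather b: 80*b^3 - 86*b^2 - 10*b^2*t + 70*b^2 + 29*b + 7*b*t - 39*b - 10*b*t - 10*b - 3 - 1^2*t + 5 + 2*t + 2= 80*b^3 + b^2*(-10*t - 16) + b*(-3*t - 20) + t + 4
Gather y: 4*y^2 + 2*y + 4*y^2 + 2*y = 8*y^2 + 4*y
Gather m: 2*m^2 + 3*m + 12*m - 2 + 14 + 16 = 2*m^2 + 15*m + 28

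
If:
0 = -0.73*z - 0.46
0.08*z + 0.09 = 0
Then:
No Solution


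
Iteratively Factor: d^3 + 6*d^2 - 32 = (d + 4)*(d^2 + 2*d - 8) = (d + 4)^2*(d - 2)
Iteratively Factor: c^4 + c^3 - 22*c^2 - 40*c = (c)*(c^3 + c^2 - 22*c - 40) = c*(c + 2)*(c^2 - c - 20) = c*(c - 5)*(c + 2)*(c + 4)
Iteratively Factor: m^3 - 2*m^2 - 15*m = (m + 3)*(m^2 - 5*m) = (m - 5)*(m + 3)*(m)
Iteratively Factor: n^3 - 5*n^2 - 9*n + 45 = (n - 5)*(n^2 - 9) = (n - 5)*(n - 3)*(n + 3)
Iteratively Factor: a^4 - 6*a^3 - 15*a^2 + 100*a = (a)*(a^3 - 6*a^2 - 15*a + 100) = a*(a + 4)*(a^2 - 10*a + 25) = a*(a - 5)*(a + 4)*(a - 5)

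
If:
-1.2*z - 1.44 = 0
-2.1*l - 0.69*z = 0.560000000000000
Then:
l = 0.13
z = -1.20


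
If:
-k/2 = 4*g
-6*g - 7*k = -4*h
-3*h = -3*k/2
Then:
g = 0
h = 0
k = 0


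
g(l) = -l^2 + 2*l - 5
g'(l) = 2 - 2*l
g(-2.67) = -17.47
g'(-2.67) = 7.34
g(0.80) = -4.04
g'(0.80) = 0.40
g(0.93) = -4.00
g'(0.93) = 0.14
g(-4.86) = -38.34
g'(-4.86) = 11.72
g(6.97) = -39.64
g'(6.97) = -11.94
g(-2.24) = -14.50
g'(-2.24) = 6.48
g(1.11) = -4.01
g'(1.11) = -0.22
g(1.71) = -4.50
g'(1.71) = -1.42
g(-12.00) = -173.00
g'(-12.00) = 26.00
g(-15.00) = -260.00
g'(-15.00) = 32.00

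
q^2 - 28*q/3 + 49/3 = (q - 7)*(q - 7/3)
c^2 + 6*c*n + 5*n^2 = (c + n)*(c + 5*n)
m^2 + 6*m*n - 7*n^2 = (m - n)*(m + 7*n)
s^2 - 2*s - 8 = (s - 4)*(s + 2)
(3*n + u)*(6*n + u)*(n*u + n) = 18*n^3*u + 18*n^3 + 9*n^2*u^2 + 9*n^2*u + n*u^3 + n*u^2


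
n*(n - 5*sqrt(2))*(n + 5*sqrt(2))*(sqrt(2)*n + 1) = sqrt(2)*n^4 + n^3 - 50*sqrt(2)*n^2 - 50*n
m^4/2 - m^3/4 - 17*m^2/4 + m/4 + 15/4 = (m/2 + 1/2)*(m - 3)*(m - 1)*(m + 5/2)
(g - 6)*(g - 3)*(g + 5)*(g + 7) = g^4 + 3*g^3 - 55*g^2 - 99*g + 630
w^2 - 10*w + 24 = (w - 6)*(w - 4)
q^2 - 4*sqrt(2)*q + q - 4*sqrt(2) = (q + 1)*(q - 4*sqrt(2))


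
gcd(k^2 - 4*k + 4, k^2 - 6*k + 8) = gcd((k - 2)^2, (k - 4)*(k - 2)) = k - 2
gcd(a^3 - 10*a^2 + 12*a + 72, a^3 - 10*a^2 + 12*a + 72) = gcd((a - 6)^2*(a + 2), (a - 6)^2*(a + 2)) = a^3 - 10*a^2 + 12*a + 72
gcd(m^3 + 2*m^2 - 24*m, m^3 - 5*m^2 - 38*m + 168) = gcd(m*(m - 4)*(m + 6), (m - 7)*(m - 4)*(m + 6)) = m^2 + 2*m - 24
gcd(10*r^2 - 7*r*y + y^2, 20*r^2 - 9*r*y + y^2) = -5*r + y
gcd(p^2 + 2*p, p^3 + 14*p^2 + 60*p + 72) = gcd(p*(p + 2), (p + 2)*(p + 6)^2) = p + 2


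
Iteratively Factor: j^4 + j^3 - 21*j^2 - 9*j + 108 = (j + 4)*(j^3 - 3*j^2 - 9*j + 27) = (j + 3)*(j + 4)*(j^2 - 6*j + 9) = (j - 3)*(j + 3)*(j + 4)*(j - 3)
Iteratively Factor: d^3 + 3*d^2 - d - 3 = (d + 3)*(d^2 - 1) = (d - 1)*(d + 3)*(d + 1)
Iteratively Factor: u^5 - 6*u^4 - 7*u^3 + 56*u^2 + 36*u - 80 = (u + 2)*(u^4 - 8*u^3 + 9*u^2 + 38*u - 40) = (u - 4)*(u + 2)*(u^3 - 4*u^2 - 7*u + 10) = (u - 4)*(u - 1)*(u + 2)*(u^2 - 3*u - 10) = (u - 5)*(u - 4)*(u - 1)*(u + 2)*(u + 2)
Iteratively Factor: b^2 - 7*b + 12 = (b - 4)*(b - 3)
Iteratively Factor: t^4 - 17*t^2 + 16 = (t - 4)*(t^3 + 4*t^2 - t - 4) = (t - 4)*(t + 4)*(t^2 - 1) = (t - 4)*(t + 1)*(t + 4)*(t - 1)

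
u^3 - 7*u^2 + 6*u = u*(u - 6)*(u - 1)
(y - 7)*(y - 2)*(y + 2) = y^3 - 7*y^2 - 4*y + 28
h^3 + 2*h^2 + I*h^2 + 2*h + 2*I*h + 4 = (h + 2)*(h - I)*(h + 2*I)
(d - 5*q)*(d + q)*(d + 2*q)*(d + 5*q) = d^4 + 3*d^3*q - 23*d^2*q^2 - 75*d*q^3 - 50*q^4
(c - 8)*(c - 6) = c^2 - 14*c + 48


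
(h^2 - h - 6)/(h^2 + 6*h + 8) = (h - 3)/(h + 4)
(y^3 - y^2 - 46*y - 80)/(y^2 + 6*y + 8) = (y^2 - 3*y - 40)/(y + 4)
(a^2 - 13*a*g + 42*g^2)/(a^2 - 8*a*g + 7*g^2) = (a - 6*g)/(a - g)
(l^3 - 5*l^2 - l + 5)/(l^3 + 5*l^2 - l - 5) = (l - 5)/(l + 5)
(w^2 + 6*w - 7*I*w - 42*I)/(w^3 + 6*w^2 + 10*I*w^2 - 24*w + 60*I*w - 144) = (w - 7*I)/(w^2 + 10*I*w - 24)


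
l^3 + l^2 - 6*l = l*(l - 2)*(l + 3)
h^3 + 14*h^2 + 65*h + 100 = (h + 4)*(h + 5)^2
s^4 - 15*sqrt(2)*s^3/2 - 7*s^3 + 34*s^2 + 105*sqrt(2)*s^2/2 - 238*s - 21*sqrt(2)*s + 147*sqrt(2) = (s - 7)*(s - 7*sqrt(2)/2)*(s - 3*sqrt(2))*(s - sqrt(2))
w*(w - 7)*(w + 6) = w^3 - w^2 - 42*w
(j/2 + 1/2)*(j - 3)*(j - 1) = j^3/2 - 3*j^2/2 - j/2 + 3/2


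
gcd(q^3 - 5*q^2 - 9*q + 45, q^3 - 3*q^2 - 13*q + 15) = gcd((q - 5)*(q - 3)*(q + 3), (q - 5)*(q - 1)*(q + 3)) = q^2 - 2*q - 15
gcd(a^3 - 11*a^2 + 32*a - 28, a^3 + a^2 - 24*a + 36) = a - 2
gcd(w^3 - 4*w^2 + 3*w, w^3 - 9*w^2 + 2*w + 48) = w - 3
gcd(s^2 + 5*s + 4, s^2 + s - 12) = s + 4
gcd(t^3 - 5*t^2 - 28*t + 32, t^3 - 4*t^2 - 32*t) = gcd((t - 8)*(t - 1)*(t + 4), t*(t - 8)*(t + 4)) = t^2 - 4*t - 32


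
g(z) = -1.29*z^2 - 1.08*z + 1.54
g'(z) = -2.58*z - 1.08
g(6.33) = -56.99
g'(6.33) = -17.41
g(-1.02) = 1.30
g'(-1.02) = 1.55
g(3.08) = -14.02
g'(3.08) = -9.03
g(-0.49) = 1.76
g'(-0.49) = 0.18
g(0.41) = 0.88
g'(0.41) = -2.14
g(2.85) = -12.02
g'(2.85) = -8.43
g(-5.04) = -25.78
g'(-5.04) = 11.92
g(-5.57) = -32.47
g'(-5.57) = 13.29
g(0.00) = 1.54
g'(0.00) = -1.08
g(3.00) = -13.31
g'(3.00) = -8.82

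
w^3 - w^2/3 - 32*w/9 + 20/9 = (w - 5/3)*(w - 2/3)*(w + 2)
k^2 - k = k*(k - 1)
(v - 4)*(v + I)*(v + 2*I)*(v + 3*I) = v^4 - 4*v^3 + 6*I*v^3 - 11*v^2 - 24*I*v^2 + 44*v - 6*I*v + 24*I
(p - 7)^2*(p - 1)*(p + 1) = p^4 - 14*p^3 + 48*p^2 + 14*p - 49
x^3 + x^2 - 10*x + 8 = (x - 2)*(x - 1)*(x + 4)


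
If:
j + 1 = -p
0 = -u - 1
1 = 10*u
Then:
No Solution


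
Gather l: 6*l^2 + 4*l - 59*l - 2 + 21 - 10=6*l^2 - 55*l + 9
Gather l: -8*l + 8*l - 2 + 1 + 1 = 0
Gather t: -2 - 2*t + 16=14 - 2*t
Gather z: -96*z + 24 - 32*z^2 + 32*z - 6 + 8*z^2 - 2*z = -24*z^2 - 66*z + 18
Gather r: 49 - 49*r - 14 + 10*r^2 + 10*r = 10*r^2 - 39*r + 35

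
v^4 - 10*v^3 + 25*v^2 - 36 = (v - 6)*(v - 3)*(v - 2)*(v + 1)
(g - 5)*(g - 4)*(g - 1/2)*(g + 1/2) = g^4 - 9*g^3 + 79*g^2/4 + 9*g/4 - 5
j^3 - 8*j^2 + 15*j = j*(j - 5)*(j - 3)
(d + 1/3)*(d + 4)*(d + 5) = d^3 + 28*d^2/3 + 23*d + 20/3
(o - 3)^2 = o^2 - 6*o + 9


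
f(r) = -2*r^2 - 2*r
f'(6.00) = -26.00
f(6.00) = -84.00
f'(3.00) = -14.00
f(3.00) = -24.00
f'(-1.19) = 2.76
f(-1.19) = -0.45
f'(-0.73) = 0.92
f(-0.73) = 0.39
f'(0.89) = -5.56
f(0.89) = -3.36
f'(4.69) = -20.76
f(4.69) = -53.37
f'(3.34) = -15.36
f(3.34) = -28.99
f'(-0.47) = -0.12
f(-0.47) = 0.50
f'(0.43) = -3.72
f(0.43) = -1.23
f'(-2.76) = 9.04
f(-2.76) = -9.72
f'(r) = -4*r - 2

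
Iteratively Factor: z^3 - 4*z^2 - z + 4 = (z - 1)*(z^2 - 3*z - 4) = (z - 1)*(z + 1)*(z - 4)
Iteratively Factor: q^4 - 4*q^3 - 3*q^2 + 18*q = (q)*(q^3 - 4*q^2 - 3*q + 18) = q*(q + 2)*(q^2 - 6*q + 9) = q*(q - 3)*(q + 2)*(q - 3)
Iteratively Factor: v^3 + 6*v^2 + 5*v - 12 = (v + 3)*(v^2 + 3*v - 4) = (v - 1)*(v + 3)*(v + 4)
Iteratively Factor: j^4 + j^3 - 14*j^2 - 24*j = (j)*(j^3 + j^2 - 14*j - 24) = j*(j + 2)*(j^2 - j - 12) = j*(j + 2)*(j + 3)*(j - 4)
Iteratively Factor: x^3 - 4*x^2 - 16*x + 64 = (x + 4)*(x^2 - 8*x + 16) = (x - 4)*(x + 4)*(x - 4)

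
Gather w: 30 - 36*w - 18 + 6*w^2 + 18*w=6*w^2 - 18*w + 12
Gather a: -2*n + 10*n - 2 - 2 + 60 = 8*n + 56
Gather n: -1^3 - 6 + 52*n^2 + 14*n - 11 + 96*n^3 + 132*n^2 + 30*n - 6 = 96*n^3 + 184*n^2 + 44*n - 24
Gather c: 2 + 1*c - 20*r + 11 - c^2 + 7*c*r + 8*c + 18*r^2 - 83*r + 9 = -c^2 + c*(7*r + 9) + 18*r^2 - 103*r + 22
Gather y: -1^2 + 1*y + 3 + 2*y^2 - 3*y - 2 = 2*y^2 - 2*y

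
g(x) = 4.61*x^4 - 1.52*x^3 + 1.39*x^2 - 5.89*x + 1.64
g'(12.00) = 31235.15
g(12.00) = 93097.52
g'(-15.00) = -63308.59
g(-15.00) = 238913.99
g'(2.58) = 287.61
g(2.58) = 173.85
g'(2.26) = 189.96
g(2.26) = 98.15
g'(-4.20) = -1464.19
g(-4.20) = 1598.00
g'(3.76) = 920.32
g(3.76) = 839.75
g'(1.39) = 38.69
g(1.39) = 9.27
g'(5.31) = 2641.16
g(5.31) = 3447.02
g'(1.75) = 83.84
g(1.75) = 30.68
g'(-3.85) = -1136.49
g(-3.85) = 1144.51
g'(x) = 18.44*x^3 - 4.56*x^2 + 2.78*x - 5.89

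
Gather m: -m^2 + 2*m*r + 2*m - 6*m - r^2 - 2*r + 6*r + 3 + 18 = -m^2 + m*(2*r - 4) - r^2 + 4*r + 21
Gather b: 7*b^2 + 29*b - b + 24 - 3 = 7*b^2 + 28*b + 21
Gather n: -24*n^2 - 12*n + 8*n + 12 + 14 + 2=-24*n^2 - 4*n + 28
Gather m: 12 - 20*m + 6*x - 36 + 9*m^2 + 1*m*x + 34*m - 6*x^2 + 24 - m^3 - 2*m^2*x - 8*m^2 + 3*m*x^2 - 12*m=-m^3 + m^2*(1 - 2*x) + m*(3*x^2 + x + 2) - 6*x^2 + 6*x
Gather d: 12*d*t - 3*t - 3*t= 12*d*t - 6*t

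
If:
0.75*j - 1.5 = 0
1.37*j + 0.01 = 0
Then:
No Solution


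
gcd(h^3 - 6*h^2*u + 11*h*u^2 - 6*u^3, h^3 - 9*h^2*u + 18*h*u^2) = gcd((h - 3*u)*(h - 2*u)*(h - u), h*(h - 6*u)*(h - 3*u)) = -h + 3*u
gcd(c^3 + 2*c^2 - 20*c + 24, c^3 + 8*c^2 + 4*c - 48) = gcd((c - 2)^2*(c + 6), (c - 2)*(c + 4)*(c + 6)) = c^2 + 4*c - 12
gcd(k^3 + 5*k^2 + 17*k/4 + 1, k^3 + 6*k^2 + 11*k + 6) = 1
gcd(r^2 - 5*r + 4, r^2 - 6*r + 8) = r - 4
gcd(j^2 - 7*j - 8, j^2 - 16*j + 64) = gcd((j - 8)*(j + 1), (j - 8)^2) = j - 8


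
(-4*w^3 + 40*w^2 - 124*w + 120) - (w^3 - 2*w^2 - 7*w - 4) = -5*w^3 + 42*w^2 - 117*w + 124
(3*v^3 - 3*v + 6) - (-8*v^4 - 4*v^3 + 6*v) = 8*v^4 + 7*v^3 - 9*v + 6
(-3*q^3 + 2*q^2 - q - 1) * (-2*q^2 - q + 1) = 6*q^5 - q^4 - 3*q^3 + 5*q^2 - 1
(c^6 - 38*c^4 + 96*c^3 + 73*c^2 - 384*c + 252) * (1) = c^6 - 38*c^4 + 96*c^3 + 73*c^2 - 384*c + 252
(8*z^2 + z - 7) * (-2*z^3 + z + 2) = -16*z^5 - 2*z^4 + 22*z^3 + 17*z^2 - 5*z - 14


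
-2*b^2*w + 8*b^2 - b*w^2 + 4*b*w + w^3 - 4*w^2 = (-2*b + w)*(b + w)*(w - 4)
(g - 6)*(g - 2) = g^2 - 8*g + 12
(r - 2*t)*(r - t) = r^2 - 3*r*t + 2*t^2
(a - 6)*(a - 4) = a^2 - 10*a + 24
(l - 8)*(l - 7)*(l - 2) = l^3 - 17*l^2 + 86*l - 112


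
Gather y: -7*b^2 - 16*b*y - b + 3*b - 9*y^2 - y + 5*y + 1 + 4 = -7*b^2 + 2*b - 9*y^2 + y*(4 - 16*b) + 5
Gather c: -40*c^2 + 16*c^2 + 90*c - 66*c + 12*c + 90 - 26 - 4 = -24*c^2 + 36*c + 60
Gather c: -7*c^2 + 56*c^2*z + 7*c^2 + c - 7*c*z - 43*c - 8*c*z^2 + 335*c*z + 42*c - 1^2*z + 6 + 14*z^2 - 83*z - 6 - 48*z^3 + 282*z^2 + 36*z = 56*c^2*z + c*(-8*z^2 + 328*z) - 48*z^3 + 296*z^2 - 48*z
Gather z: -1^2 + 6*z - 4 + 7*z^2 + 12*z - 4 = 7*z^2 + 18*z - 9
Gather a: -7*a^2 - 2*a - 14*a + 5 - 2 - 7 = -7*a^2 - 16*a - 4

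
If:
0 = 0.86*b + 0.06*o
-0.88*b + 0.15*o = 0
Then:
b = 0.00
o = 0.00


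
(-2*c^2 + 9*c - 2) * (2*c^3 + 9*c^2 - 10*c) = -4*c^5 + 97*c^3 - 108*c^2 + 20*c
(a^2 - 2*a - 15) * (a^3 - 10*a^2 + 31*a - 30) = a^5 - 12*a^4 + 36*a^3 + 58*a^2 - 405*a + 450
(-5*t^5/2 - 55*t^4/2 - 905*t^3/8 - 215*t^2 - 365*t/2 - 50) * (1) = -5*t^5/2 - 55*t^4/2 - 905*t^3/8 - 215*t^2 - 365*t/2 - 50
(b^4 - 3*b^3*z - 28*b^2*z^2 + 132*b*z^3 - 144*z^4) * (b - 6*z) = b^5 - 9*b^4*z - 10*b^3*z^2 + 300*b^2*z^3 - 936*b*z^4 + 864*z^5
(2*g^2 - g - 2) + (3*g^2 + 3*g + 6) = 5*g^2 + 2*g + 4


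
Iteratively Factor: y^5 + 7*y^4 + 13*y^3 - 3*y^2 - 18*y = (y + 2)*(y^4 + 5*y^3 + 3*y^2 - 9*y) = (y + 2)*(y + 3)*(y^3 + 2*y^2 - 3*y) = y*(y + 2)*(y + 3)*(y^2 + 2*y - 3) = y*(y - 1)*(y + 2)*(y + 3)*(y + 3)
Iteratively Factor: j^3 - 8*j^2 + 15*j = (j - 3)*(j^2 - 5*j) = j*(j - 3)*(j - 5)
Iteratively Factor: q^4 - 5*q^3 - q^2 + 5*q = (q)*(q^3 - 5*q^2 - q + 5) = q*(q - 1)*(q^2 - 4*q - 5) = q*(q - 1)*(q + 1)*(q - 5)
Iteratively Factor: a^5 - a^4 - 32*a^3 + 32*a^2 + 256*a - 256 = (a - 4)*(a^4 + 3*a^3 - 20*a^2 - 48*a + 64) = (a - 4)*(a + 4)*(a^3 - a^2 - 16*a + 16) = (a - 4)*(a + 4)^2*(a^2 - 5*a + 4) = (a - 4)^2*(a + 4)^2*(a - 1)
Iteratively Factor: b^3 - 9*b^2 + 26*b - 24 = (b - 4)*(b^2 - 5*b + 6) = (b - 4)*(b - 3)*(b - 2)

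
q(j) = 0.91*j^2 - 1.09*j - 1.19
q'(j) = 1.82*j - 1.09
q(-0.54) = -0.34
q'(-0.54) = -2.07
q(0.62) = -1.52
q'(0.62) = 0.04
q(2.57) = 2.02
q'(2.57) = 3.59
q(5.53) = 20.61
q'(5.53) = 8.97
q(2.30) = 1.12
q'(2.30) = 3.10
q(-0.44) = -0.53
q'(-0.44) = -1.89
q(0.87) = -1.45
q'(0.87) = 0.49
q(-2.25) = 5.87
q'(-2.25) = -5.18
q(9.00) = 62.71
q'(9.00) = 15.29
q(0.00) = -1.19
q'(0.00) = -1.09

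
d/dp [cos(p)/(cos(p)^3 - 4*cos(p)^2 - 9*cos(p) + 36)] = 2*(cos(p)^3 - 2*cos(p)^2 - 18)*sin(p)/((cos(p) - 4)^2*(cos(p) - 3)^2*(cos(p) + 3)^2)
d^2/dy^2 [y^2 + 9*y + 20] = 2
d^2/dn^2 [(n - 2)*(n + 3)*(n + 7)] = 6*n + 16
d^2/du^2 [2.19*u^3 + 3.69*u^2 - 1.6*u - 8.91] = 13.14*u + 7.38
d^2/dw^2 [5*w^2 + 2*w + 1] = 10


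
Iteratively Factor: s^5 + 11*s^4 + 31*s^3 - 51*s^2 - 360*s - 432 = (s + 4)*(s^4 + 7*s^3 + 3*s^2 - 63*s - 108) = (s + 3)*(s + 4)*(s^3 + 4*s^2 - 9*s - 36) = (s - 3)*(s + 3)*(s + 4)*(s^2 + 7*s + 12) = (s - 3)*(s + 3)^2*(s + 4)*(s + 4)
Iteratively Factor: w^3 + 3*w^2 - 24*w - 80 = (w + 4)*(w^2 - w - 20) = (w + 4)^2*(w - 5)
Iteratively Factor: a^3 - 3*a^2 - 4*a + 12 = (a + 2)*(a^2 - 5*a + 6) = (a - 2)*(a + 2)*(a - 3)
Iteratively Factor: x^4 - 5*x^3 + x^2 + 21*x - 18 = (x - 3)*(x^3 - 2*x^2 - 5*x + 6) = (x - 3)*(x - 1)*(x^2 - x - 6) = (x - 3)^2*(x - 1)*(x + 2)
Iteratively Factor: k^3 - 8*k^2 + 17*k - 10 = (k - 5)*(k^2 - 3*k + 2) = (k - 5)*(k - 1)*(k - 2)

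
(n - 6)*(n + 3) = n^2 - 3*n - 18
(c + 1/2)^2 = c^2 + c + 1/4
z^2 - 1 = (z - 1)*(z + 1)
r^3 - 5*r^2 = r^2*(r - 5)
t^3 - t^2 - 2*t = t*(t - 2)*(t + 1)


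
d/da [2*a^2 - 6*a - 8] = 4*a - 6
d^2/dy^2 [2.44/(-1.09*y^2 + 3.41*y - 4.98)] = (5.797928*y^2 - 18.138472*y - 2.44*(2.18*y - 3.41)*(4.36*y - 6.82) + 26.489616)/(1.09*y^2 - 3.41*y + 4.98)^3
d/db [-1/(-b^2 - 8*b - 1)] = 2*(-b - 4)/(b^2 + 8*b + 1)^2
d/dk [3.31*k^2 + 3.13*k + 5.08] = 6.62*k + 3.13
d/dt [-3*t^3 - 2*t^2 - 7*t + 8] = -9*t^2 - 4*t - 7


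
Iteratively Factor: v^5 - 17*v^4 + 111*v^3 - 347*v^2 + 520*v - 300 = (v - 3)*(v^4 - 14*v^3 + 69*v^2 - 140*v + 100) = (v - 3)*(v - 2)*(v^3 - 12*v^2 + 45*v - 50) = (v - 3)*(v - 2)^2*(v^2 - 10*v + 25) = (v - 5)*(v - 3)*(v - 2)^2*(v - 5)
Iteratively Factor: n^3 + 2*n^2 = (n)*(n^2 + 2*n) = n*(n + 2)*(n)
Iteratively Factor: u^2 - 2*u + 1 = (u - 1)*(u - 1)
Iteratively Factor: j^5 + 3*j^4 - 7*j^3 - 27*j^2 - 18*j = (j - 3)*(j^4 + 6*j^3 + 11*j^2 + 6*j) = (j - 3)*(j + 2)*(j^3 + 4*j^2 + 3*j) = (j - 3)*(j + 2)*(j + 3)*(j^2 + j) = j*(j - 3)*(j + 2)*(j + 3)*(j + 1)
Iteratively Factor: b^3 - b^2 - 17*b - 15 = (b + 3)*(b^2 - 4*b - 5) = (b + 1)*(b + 3)*(b - 5)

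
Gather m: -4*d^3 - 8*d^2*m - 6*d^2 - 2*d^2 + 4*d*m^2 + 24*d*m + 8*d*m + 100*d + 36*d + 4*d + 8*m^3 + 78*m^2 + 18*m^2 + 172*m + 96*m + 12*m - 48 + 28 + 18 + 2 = -4*d^3 - 8*d^2 + 140*d + 8*m^3 + m^2*(4*d + 96) + m*(-8*d^2 + 32*d + 280)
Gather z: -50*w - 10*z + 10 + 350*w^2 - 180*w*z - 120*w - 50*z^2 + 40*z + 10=350*w^2 - 170*w - 50*z^2 + z*(30 - 180*w) + 20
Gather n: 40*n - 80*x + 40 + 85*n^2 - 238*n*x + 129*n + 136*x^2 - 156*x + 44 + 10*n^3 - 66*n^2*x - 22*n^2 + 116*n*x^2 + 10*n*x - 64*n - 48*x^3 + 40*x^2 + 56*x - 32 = 10*n^3 + n^2*(63 - 66*x) + n*(116*x^2 - 228*x + 105) - 48*x^3 + 176*x^2 - 180*x + 52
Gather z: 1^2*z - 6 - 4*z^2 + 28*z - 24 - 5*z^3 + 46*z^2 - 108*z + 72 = -5*z^3 + 42*z^2 - 79*z + 42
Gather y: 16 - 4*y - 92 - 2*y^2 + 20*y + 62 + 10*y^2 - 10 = 8*y^2 + 16*y - 24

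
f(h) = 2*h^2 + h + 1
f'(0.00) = 1.00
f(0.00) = 1.00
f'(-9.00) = -35.00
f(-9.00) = 154.00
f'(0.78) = 4.12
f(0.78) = 3.00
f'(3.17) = 13.68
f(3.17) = 24.27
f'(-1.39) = -4.56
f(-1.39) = 3.47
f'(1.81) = 8.24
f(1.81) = 9.36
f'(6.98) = 28.92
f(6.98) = 105.42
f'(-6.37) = -24.48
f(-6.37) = 75.78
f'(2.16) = 9.64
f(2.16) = 12.49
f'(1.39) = 6.56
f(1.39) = 6.25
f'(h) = 4*h + 1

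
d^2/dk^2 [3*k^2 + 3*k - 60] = 6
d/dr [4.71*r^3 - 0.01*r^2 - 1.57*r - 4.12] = 14.13*r^2 - 0.02*r - 1.57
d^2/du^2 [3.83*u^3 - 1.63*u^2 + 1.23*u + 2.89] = 22.98*u - 3.26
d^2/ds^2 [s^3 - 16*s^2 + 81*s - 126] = 6*s - 32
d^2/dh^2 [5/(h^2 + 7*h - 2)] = 10*(-h^2 - 7*h + (2*h + 7)^2 + 2)/(h^2 + 7*h - 2)^3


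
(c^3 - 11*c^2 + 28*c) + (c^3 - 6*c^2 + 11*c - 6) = 2*c^3 - 17*c^2 + 39*c - 6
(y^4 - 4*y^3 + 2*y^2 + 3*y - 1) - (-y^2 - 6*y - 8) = y^4 - 4*y^3 + 3*y^2 + 9*y + 7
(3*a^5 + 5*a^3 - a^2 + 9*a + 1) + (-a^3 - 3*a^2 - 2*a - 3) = 3*a^5 + 4*a^3 - 4*a^2 + 7*a - 2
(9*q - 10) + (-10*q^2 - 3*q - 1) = -10*q^2 + 6*q - 11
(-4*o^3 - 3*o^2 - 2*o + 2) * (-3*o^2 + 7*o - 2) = 12*o^5 - 19*o^4 - 7*o^3 - 14*o^2 + 18*o - 4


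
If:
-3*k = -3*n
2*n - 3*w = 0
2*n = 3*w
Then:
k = 3*w/2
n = 3*w/2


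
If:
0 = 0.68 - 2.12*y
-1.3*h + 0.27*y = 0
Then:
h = 0.07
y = 0.32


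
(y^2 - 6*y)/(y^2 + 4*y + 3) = y*(y - 6)/(y^2 + 4*y + 3)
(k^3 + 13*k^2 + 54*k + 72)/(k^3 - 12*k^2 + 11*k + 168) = (k^2 + 10*k + 24)/(k^2 - 15*k + 56)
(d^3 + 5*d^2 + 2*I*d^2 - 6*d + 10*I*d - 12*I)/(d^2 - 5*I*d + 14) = (d^2 + 5*d - 6)/(d - 7*I)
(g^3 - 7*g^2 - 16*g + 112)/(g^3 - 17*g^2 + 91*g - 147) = (g^2 - 16)/(g^2 - 10*g + 21)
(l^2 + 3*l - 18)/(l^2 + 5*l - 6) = (l - 3)/(l - 1)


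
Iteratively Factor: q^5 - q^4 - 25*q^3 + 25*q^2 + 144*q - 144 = (q + 4)*(q^4 - 5*q^3 - 5*q^2 + 45*q - 36) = (q - 4)*(q + 4)*(q^3 - q^2 - 9*q + 9) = (q - 4)*(q - 3)*(q + 4)*(q^2 + 2*q - 3) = (q - 4)*(q - 3)*(q + 3)*(q + 4)*(q - 1)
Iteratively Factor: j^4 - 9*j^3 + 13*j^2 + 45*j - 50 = (j - 5)*(j^3 - 4*j^2 - 7*j + 10) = (j - 5)*(j + 2)*(j^2 - 6*j + 5) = (j - 5)*(j - 1)*(j + 2)*(j - 5)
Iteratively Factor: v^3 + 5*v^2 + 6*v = (v)*(v^2 + 5*v + 6) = v*(v + 2)*(v + 3)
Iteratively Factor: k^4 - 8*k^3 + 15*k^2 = (k)*(k^3 - 8*k^2 + 15*k) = k^2*(k^2 - 8*k + 15) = k^2*(k - 3)*(k - 5)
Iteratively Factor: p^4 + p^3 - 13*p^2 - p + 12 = (p + 1)*(p^3 - 13*p + 12) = (p - 1)*(p + 1)*(p^2 + p - 12) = (p - 3)*(p - 1)*(p + 1)*(p + 4)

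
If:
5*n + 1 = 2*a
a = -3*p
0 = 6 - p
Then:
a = -18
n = -37/5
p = 6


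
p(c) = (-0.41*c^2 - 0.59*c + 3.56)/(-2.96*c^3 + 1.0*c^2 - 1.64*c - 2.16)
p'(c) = (-0.82*c - 0.59)/(-2.96*c^3 + 1.0*c^2 - 1.64*c - 2.16) + (-0.41*c^2 - 0.59*c + 3.56)*(8.88*c^2 - 2.0*c + 1.64)/(-2.96*c^3 + 1.0*c^2 - 1.64*c - 2.16)^2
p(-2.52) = 0.04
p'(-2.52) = 0.08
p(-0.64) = 50.16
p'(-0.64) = 4376.47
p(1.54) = -0.13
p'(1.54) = 0.33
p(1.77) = -0.07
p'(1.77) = 0.21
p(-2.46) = 0.05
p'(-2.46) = 0.08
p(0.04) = -1.59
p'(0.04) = 1.41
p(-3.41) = 0.01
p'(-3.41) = 0.02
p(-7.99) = -0.01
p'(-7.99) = -0.00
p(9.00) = 0.02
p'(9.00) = -0.00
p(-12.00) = -0.01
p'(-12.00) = -0.00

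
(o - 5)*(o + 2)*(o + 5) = o^3 + 2*o^2 - 25*o - 50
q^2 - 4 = (q - 2)*(q + 2)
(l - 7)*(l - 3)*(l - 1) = l^3 - 11*l^2 + 31*l - 21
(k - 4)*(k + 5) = k^2 + k - 20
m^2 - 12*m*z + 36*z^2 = (m - 6*z)^2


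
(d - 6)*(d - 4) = d^2 - 10*d + 24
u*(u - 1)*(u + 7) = u^3 + 6*u^2 - 7*u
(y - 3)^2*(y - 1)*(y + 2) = y^4 - 5*y^3 + y^2 + 21*y - 18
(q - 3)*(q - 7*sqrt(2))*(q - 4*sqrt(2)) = q^3 - 11*sqrt(2)*q^2 - 3*q^2 + 33*sqrt(2)*q + 56*q - 168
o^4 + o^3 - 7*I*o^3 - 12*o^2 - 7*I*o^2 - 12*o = o*(o + 1)*(o - 4*I)*(o - 3*I)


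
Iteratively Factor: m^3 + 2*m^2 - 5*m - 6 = (m + 1)*(m^2 + m - 6) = (m - 2)*(m + 1)*(m + 3)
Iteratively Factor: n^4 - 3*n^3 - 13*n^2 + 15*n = (n - 1)*(n^3 - 2*n^2 - 15*n) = (n - 1)*(n + 3)*(n^2 - 5*n) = (n - 5)*(n - 1)*(n + 3)*(n)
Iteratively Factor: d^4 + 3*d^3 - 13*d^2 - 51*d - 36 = (d + 1)*(d^3 + 2*d^2 - 15*d - 36) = (d - 4)*(d + 1)*(d^2 + 6*d + 9) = (d - 4)*(d + 1)*(d + 3)*(d + 3)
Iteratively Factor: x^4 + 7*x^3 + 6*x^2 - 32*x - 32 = (x + 1)*(x^3 + 6*x^2 - 32) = (x - 2)*(x + 1)*(x^2 + 8*x + 16) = (x - 2)*(x + 1)*(x + 4)*(x + 4)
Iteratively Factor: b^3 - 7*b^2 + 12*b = (b - 4)*(b^2 - 3*b) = (b - 4)*(b - 3)*(b)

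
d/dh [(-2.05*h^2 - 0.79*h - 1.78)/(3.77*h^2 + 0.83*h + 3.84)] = (1.2768*h^2 - 2.3228*h - 1.5562)/(14.2129*h^4 + 6.2582*h^3 + 29.6425*h^2 + 6.3744*h + 14.7456)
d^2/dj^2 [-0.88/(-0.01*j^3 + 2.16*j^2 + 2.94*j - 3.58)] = ((3.8016 - 0.0528*j)*(0.01*j^3 - 2.16*j^2 - 2.94*j + 3.58) + 0.88*(-0.06*j^2 + 8.64*j + 5.88)*(-0.03*j^2 + 4.32*j + 2.94))/(0.01*j^3 - 2.16*j^2 - 2.94*j + 3.58)^3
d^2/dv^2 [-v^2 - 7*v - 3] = -2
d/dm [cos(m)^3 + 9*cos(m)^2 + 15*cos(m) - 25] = 3*(sin(m)^2 - 6*cos(m) - 6)*sin(m)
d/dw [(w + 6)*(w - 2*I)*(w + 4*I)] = 3*w^2 + 4*w*(3 + I) + 8 + 12*I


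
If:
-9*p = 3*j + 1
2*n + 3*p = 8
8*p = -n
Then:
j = 59/39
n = 64/13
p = -8/13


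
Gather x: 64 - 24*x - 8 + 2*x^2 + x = 2*x^2 - 23*x + 56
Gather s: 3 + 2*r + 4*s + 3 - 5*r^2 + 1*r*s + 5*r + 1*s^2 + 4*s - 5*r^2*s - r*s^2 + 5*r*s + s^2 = -5*r^2 + 7*r + s^2*(2 - r) + s*(-5*r^2 + 6*r + 8) + 6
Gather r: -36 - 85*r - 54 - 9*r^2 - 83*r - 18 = -9*r^2 - 168*r - 108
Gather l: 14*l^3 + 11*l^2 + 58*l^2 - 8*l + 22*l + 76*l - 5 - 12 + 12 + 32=14*l^3 + 69*l^2 + 90*l + 27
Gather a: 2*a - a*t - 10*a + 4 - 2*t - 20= a*(-t - 8) - 2*t - 16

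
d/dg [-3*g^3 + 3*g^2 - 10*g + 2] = -9*g^2 + 6*g - 10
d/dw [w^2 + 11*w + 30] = 2*w + 11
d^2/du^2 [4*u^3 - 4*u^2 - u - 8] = 24*u - 8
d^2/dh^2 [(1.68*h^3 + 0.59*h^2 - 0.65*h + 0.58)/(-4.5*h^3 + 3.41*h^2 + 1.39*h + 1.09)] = (-75.4542000000001*h^6 + 15.9246000000001*h^5 - 321.813*h^4 + 136.72434*h^3 + 17.44623*h^2 - 60.03621*h - 1.30122)/(91.125*h^9 - 207.1575*h^8 + 72.53685*h^7 + 22.107979*h^6 + 77.950473*h^5 - 16.88157*h^4 - 17.645215*h^3 - 18.47223*h^2 - 4.954377*h - 1.295029)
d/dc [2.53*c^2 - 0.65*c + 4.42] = 5.06*c - 0.65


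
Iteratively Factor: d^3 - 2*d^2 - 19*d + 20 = (d - 5)*(d^2 + 3*d - 4) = (d - 5)*(d - 1)*(d + 4)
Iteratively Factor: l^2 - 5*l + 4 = (l - 1)*(l - 4)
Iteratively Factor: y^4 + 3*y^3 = (y)*(y^3 + 3*y^2) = y*(y + 3)*(y^2) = y^2*(y + 3)*(y)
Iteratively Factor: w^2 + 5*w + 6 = (w + 3)*(w + 2)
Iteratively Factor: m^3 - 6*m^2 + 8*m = (m - 4)*(m^2 - 2*m) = m*(m - 4)*(m - 2)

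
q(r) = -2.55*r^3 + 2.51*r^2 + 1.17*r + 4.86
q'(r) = -7.65*r^2 + 5.02*r + 1.17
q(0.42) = 5.61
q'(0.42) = 1.93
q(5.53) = -343.15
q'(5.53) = -205.01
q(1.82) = -0.07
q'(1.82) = -15.03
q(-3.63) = 155.66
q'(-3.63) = -117.86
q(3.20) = -49.25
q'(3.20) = -61.10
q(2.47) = -15.36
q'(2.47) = -33.10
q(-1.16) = 10.86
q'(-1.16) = -14.95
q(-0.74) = 6.40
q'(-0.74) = -6.73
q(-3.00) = 92.79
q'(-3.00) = -82.74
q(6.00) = -448.56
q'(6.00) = -244.11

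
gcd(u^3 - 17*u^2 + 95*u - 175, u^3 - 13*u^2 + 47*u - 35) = u^2 - 12*u + 35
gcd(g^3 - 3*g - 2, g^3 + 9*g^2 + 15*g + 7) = g^2 + 2*g + 1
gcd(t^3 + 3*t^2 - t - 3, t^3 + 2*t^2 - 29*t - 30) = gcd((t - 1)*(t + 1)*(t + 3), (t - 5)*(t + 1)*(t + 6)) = t + 1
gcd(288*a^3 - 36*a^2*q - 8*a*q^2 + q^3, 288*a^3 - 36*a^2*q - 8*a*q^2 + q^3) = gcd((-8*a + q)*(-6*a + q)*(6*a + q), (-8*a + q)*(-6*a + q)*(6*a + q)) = 288*a^3 - 36*a^2*q - 8*a*q^2 + q^3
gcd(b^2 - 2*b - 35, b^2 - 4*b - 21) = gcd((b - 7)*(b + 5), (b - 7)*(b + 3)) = b - 7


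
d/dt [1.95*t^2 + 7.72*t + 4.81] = 3.9*t + 7.72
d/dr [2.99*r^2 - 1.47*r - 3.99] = 5.98*r - 1.47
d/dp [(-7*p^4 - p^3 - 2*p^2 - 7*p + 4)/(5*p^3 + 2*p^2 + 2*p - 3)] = (-35*p^6 - 28*p^5 - 34*p^4 + 150*p^3 - 41*p^2 - 4*p + 13)/(25*p^6 + 20*p^5 + 24*p^4 - 22*p^3 - 8*p^2 - 12*p + 9)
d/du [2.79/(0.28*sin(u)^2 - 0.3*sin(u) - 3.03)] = (0.837 - 1.5624*sin(u))*cos(u)/(-0.28*sin(u)^2 + 0.3*sin(u) + 3.03)^2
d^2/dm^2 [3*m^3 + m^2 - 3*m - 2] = 18*m + 2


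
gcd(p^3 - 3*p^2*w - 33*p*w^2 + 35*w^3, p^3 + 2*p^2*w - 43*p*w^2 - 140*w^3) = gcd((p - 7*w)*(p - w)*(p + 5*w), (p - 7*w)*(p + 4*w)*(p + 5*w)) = p^2 - 2*p*w - 35*w^2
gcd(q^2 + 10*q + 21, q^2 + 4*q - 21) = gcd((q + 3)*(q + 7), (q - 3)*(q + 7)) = q + 7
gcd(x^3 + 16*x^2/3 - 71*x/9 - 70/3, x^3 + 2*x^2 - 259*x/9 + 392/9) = x - 7/3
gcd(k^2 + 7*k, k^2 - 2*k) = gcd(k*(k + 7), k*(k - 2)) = k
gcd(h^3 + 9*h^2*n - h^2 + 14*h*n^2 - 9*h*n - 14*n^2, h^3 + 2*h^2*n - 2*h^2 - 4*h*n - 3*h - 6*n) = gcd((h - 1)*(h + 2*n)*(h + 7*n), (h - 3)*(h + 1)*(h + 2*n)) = h + 2*n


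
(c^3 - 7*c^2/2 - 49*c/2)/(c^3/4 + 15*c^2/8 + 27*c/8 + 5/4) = 4*c*(2*c^2 - 7*c - 49)/(2*c^3 + 15*c^2 + 27*c + 10)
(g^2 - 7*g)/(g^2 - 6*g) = (g - 7)/(g - 6)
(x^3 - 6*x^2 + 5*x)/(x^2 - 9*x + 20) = x*(x - 1)/(x - 4)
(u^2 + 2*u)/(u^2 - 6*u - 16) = u/(u - 8)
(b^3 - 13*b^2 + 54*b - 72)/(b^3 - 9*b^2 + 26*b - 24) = (b - 6)/(b - 2)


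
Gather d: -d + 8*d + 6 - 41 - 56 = 7*d - 91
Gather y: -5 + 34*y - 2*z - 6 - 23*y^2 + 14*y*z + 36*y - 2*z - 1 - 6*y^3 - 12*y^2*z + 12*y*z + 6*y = -6*y^3 + y^2*(-12*z - 23) + y*(26*z + 76) - 4*z - 12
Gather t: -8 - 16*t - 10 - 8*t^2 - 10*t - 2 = -8*t^2 - 26*t - 20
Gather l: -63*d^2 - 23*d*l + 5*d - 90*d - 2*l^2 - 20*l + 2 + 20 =-63*d^2 - 85*d - 2*l^2 + l*(-23*d - 20) + 22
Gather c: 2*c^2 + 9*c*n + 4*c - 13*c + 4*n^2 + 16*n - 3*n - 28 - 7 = 2*c^2 + c*(9*n - 9) + 4*n^2 + 13*n - 35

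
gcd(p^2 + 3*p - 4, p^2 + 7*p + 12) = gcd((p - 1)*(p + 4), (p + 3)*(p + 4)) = p + 4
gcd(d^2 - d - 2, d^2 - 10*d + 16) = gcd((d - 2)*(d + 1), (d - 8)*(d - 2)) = d - 2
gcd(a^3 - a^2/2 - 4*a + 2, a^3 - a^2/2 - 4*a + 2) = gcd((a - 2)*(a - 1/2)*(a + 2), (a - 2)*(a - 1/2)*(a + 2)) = a^3 - a^2/2 - 4*a + 2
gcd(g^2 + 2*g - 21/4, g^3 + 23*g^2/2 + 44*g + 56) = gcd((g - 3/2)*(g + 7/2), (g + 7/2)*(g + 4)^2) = g + 7/2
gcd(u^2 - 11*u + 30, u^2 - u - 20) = u - 5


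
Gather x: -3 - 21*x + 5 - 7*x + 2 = 4 - 28*x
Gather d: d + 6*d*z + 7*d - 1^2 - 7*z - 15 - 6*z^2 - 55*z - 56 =d*(6*z + 8) - 6*z^2 - 62*z - 72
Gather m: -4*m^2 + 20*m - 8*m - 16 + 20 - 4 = -4*m^2 + 12*m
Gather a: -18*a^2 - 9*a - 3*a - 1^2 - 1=-18*a^2 - 12*a - 2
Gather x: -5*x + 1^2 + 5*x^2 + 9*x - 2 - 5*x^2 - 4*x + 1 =0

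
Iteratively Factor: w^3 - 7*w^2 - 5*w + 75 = (w + 3)*(w^2 - 10*w + 25) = (w - 5)*(w + 3)*(w - 5)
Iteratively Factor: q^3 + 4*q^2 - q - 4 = (q - 1)*(q^2 + 5*q + 4) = (q - 1)*(q + 4)*(q + 1)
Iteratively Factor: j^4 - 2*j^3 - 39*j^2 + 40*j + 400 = (j + 4)*(j^3 - 6*j^2 - 15*j + 100) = (j - 5)*(j + 4)*(j^2 - j - 20) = (j - 5)*(j + 4)^2*(j - 5)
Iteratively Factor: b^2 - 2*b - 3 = (b + 1)*(b - 3)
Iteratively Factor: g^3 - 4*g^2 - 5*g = (g + 1)*(g^2 - 5*g) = (g - 5)*(g + 1)*(g)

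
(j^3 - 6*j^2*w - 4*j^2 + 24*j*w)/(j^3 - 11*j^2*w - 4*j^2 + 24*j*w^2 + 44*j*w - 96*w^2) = j*(j - 6*w)/(j^2 - 11*j*w + 24*w^2)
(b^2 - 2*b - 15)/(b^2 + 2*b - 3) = (b - 5)/(b - 1)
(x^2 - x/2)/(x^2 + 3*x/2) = (2*x - 1)/(2*x + 3)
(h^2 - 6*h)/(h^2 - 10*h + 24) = h/(h - 4)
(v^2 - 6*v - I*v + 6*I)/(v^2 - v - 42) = (-v^2 + 6*v + I*v - 6*I)/(-v^2 + v + 42)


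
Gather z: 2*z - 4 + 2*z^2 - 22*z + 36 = 2*z^2 - 20*z + 32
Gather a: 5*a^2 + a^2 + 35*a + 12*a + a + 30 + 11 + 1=6*a^2 + 48*a + 42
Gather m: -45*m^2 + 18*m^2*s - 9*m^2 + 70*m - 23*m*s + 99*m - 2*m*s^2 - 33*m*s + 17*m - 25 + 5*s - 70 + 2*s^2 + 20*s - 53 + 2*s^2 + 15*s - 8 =m^2*(18*s - 54) + m*(-2*s^2 - 56*s + 186) + 4*s^2 + 40*s - 156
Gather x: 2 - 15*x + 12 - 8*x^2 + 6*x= -8*x^2 - 9*x + 14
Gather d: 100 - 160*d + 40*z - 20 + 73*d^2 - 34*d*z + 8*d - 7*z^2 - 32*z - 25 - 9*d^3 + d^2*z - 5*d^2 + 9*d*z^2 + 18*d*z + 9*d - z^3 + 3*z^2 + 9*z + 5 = -9*d^3 + d^2*(z + 68) + d*(9*z^2 - 16*z - 143) - z^3 - 4*z^2 + 17*z + 60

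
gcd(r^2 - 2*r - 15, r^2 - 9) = r + 3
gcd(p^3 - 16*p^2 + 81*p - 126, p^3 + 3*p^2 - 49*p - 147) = p - 7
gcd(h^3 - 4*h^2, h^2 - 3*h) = h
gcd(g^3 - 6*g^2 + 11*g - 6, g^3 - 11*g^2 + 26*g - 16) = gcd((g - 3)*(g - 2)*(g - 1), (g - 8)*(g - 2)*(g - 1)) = g^2 - 3*g + 2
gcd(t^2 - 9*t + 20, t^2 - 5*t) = t - 5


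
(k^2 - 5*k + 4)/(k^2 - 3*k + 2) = (k - 4)/(k - 2)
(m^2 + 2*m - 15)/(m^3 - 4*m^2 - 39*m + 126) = (m + 5)/(m^2 - m - 42)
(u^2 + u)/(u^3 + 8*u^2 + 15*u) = (u + 1)/(u^2 + 8*u + 15)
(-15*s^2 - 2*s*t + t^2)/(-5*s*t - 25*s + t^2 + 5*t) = (3*s + t)/(t + 5)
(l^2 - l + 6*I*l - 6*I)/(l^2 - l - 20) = (-l^2 + l - 6*I*l + 6*I)/(-l^2 + l + 20)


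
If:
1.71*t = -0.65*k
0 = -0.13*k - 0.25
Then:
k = -1.92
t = 0.73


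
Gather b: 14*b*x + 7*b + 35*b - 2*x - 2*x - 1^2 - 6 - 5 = b*(14*x + 42) - 4*x - 12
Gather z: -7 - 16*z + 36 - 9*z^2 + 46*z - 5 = -9*z^2 + 30*z + 24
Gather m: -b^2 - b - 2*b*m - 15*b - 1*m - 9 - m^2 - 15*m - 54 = -b^2 - 16*b - m^2 + m*(-2*b - 16) - 63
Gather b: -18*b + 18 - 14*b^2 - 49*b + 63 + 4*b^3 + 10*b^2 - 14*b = 4*b^3 - 4*b^2 - 81*b + 81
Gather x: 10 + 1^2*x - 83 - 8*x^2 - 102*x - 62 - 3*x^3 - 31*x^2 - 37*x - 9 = -3*x^3 - 39*x^2 - 138*x - 144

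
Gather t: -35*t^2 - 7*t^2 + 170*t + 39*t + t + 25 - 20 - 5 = -42*t^2 + 210*t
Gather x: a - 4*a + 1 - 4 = -3*a - 3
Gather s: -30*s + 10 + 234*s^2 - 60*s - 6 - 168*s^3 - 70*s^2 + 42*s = -168*s^3 + 164*s^2 - 48*s + 4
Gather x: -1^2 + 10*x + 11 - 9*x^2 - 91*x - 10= -9*x^2 - 81*x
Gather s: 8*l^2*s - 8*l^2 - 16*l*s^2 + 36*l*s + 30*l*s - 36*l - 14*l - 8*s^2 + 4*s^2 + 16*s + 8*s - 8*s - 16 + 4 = -8*l^2 - 50*l + s^2*(-16*l - 4) + s*(8*l^2 + 66*l + 16) - 12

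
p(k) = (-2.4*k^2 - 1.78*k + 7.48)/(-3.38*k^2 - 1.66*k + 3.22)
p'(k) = (-4.8*k - 1.78)/(-3.38*k^2 - 1.66*k + 3.22) + (6.76*k + 1.66)*(-2.4*k^2 - 1.78*k + 7.48)/(-3.38*k^2 - 1.66*k + 3.22)^2 = (-2.0324*k^2 + 35.1088*k + 6.6852)/(11.4244*k^4 + 11.2216*k^3 - 19.0116*k^2 - 10.6904*k + 10.3684)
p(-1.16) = 10.57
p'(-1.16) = -103.02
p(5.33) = 0.69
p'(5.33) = 0.01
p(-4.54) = 0.58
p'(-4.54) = -0.06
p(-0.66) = 2.68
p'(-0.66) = -2.15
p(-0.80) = 3.09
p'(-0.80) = -3.99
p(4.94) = 0.68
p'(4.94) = 0.02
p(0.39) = 3.12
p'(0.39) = 4.74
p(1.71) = 0.27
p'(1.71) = 0.67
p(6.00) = 0.70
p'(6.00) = 0.01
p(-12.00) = 0.68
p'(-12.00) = -0.00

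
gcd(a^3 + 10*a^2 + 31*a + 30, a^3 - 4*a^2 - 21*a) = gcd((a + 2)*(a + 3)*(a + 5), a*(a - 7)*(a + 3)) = a + 3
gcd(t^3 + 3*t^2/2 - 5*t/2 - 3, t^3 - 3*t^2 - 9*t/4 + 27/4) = t - 3/2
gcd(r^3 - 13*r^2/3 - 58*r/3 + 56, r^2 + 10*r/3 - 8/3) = r + 4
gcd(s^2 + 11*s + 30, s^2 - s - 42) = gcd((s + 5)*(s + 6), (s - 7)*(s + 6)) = s + 6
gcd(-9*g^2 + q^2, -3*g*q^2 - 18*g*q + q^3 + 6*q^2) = -3*g + q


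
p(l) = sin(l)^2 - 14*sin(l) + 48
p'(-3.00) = 14.14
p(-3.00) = 50.00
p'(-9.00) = 13.51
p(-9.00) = 53.94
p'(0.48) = -11.60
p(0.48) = 41.75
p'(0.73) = -9.44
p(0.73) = 39.11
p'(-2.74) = 13.61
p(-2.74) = 53.63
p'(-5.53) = -9.22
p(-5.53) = 38.89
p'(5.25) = -8.05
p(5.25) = 60.76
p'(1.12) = -5.32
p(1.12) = 36.21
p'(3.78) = 12.20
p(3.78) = 56.70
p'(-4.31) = 4.76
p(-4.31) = 35.96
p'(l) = 2*sin(l)*cos(l) - 14*cos(l)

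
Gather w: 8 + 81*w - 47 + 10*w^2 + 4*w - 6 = 10*w^2 + 85*w - 45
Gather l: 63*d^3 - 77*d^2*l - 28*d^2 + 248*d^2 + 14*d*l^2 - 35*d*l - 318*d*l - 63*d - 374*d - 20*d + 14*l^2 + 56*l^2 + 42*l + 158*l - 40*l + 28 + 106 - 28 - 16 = 63*d^3 + 220*d^2 - 457*d + l^2*(14*d + 70) + l*(-77*d^2 - 353*d + 160) + 90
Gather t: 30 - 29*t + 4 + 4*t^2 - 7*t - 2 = 4*t^2 - 36*t + 32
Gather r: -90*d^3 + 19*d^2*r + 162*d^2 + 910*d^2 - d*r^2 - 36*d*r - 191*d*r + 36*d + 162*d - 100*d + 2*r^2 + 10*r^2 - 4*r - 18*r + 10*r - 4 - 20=-90*d^3 + 1072*d^2 + 98*d + r^2*(12 - d) + r*(19*d^2 - 227*d - 12) - 24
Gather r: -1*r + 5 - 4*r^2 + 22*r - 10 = -4*r^2 + 21*r - 5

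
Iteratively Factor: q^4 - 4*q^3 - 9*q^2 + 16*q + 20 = (q - 2)*(q^3 - 2*q^2 - 13*q - 10) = (q - 5)*(q - 2)*(q^2 + 3*q + 2) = (q - 5)*(q - 2)*(q + 1)*(q + 2)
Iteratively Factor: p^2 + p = (p)*(p + 1)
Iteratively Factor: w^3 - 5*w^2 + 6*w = (w - 2)*(w^2 - 3*w) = (w - 3)*(w - 2)*(w)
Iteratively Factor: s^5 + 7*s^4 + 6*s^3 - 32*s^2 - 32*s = (s + 1)*(s^4 + 6*s^3 - 32*s) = (s - 2)*(s + 1)*(s^3 + 8*s^2 + 16*s) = (s - 2)*(s + 1)*(s + 4)*(s^2 + 4*s) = s*(s - 2)*(s + 1)*(s + 4)*(s + 4)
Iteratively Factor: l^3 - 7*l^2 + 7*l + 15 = (l - 5)*(l^2 - 2*l - 3) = (l - 5)*(l - 3)*(l + 1)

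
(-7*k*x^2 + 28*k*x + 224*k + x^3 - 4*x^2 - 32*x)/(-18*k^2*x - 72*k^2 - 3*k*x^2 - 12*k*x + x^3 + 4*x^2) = (-7*k*x + 56*k + x^2 - 8*x)/(-18*k^2 - 3*k*x + x^2)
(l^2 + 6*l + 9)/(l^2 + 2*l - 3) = (l + 3)/(l - 1)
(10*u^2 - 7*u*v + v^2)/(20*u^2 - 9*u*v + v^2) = (2*u - v)/(4*u - v)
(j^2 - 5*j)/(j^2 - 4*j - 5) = j/(j + 1)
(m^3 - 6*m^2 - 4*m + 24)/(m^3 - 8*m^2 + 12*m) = (m + 2)/m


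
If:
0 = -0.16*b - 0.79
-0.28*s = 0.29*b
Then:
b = -4.94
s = 5.11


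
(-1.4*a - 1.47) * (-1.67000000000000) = 2.338*a + 2.4549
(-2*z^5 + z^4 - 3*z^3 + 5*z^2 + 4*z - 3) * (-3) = 6*z^5 - 3*z^4 + 9*z^3 - 15*z^2 - 12*z + 9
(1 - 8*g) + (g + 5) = 6 - 7*g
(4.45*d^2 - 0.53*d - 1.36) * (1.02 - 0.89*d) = -3.9605*d^3 + 5.0107*d^2 + 0.6698*d - 1.3872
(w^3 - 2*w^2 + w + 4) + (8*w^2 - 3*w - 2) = w^3 + 6*w^2 - 2*w + 2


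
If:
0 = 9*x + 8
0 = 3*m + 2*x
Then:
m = 16/27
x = -8/9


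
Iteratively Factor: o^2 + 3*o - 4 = (o + 4)*(o - 1)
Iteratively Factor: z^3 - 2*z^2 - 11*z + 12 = (z - 4)*(z^2 + 2*z - 3) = (z - 4)*(z + 3)*(z - 1)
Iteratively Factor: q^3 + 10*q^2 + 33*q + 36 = (q + 3)*(q^2 + 7*q + 12) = (q + 3)^2*(q + 4)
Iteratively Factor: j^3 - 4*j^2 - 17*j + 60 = (j - 3)*(j^2 - j - 20) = (j - 3)*(j + 4)*(j - 5)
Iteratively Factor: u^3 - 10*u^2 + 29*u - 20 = (u - 4)*(u^2 - 6*u + 5) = (u - 5)*(u - 4)*(u - 1)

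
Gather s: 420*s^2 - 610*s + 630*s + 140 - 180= 420*s^2 + 20*s - 40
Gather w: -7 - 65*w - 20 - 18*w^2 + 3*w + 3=-18*w^2 - 62*w - 24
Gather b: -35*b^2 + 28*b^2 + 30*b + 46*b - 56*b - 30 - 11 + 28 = -7*b^2 + 20*b - 13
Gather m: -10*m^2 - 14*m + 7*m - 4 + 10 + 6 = -10*m^2 - 7*m + 12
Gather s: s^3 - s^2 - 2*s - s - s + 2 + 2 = s^3 - s^2 - 4*s + 4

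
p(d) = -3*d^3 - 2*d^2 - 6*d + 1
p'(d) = -9*d^2 - 4*d - 6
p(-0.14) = 1.81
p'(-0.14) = -5.62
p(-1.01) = 8.11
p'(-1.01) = -11.14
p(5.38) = -556.33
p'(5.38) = -288.02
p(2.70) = -88.83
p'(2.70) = -82.41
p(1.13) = -12.66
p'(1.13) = -22.01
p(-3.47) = 123.08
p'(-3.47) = -100.49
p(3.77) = -210.79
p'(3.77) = -149.00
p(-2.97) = 79.77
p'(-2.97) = -73.51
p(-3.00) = 82.00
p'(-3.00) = -75.00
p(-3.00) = 82.00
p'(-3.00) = -75.00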